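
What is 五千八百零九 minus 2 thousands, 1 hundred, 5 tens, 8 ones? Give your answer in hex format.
Convert 五千八百零九 (Chinese numeral) → 5×1000 + 8×100 + 9 = 5809 (decimal)
Convert 2 thousands, 1 hundred, 5 tens, 8 ones (place-value notation) → 2×1000 + 1×100 + 5×10 + 8 = 2158 (decimal)
Compute 5809 - 2158 = 3651
Convert 3651 (decimal) → 3651 = 14×256 + 4×16 + 3 → 0xE43 (hexadecimal)
0xE43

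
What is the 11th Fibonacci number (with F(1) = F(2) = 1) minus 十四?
The 11th Fibonacci number (with F(1) = F(2) = 1): 1, 1, 2, 3, 5, 8, 13, 21, 34, 55, 89 → 89
Convert 十四 (Chinese numeral) → 1×10 + 4 = 14 (decimal)
Compute 89 - 14 = 75
75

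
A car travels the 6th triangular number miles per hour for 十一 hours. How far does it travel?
Convert the 6th triangular number (triangular index) → 6×7/2 = 21 (decimal)
Convert 十一 (Chinese numeral) → 1×10 + 1 = 11 (decimal)
Compute 21 × 11 = 231
231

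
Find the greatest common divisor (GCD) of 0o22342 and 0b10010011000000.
Convert 0o22342 (octal) → 2×4096 + 2×512 + 3×64 + 4×8 + 2 = 9442 (decimal)
Convert 0b10010011000000 (binary) → 8192 + 1024 + 128 + 64 = 9408 (decimal)
Compute gcd(9442, 9408) = 2
2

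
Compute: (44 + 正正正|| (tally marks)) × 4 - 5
Convert 正正正|| (tally marks) → 5 + 5 + 5 + 2 = 17 (decimal)
Expression in decimal: (44 + 17) × 4 - 5
Parentheses first: 44 + 17 = 61
Multiply: 61 × 4 = 244
Subtract: 244 - 5 = 239
239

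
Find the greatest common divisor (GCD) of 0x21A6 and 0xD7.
Convert 0x21A6 (hexadecimal) → 2×4096 + 1×256 + 10×16 + 6 = 8614 (decimal)
Convert 0xD7 (hexadecimal) → 13×16 + 7 = 215 (decimal)
Compute gcd(8614, 215) = 1
1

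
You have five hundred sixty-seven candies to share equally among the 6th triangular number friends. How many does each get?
Convert five hundred sixty-seven (English words) → 5×100 + 67 = 567 (decimal)
Convert the 6th triangular number (triangular index) → 6×7/2 = 21 (decimal)
Compute 567 ÷ 21 = 27
27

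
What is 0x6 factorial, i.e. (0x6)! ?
Convert 0x6 (hexadecimal) → 6 (decimal)
Compute 6! = 720
720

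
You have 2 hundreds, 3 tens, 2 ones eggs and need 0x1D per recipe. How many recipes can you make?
Convert 2 hundreds, 3 tens, 2 ones (place-value notation) → 2×100 + 3×10 + 2 = 232 (decimal)
Convert 0x1D (hexadecimal) → 1×16 + 13 = 29 (decimal)
Compute 232 ÷ 29 = 8
8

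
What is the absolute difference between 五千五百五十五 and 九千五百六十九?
Convert 五千五百五十五 (Chinese numeral) → 5×1000 + 5×100 + 5×10 + 5 = 5555 (decimal)
Convert 九千五百六十九 (Chinese numeral) → 9×1000 + 5×100 + 6×10 + 9 = 9569 (decimal)
Compute |5555 - 9569| = 4014
4014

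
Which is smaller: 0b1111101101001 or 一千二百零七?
Convert 0b1111101101001 (binary) → 4096 + 2048 + 1024 + 512 + 256 + 64 + 32 + 8 + 1 = 8041 (decimal)
Convert 一千二百零七 (Chinese numeral) → 1×1000 + 2×100 + 7 = 1207 (decimal)
Compare 8041 vs 1207: smaller = 1207
1207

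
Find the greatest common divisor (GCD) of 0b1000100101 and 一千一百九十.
Convert 0b1000100101 (binary) → 512 + 32 + 4 + 1 = 549 (decimal)
Convert 一千一百九十 (Chinese numeral) → 1×1000 + 1×100 + 9×10 = 1190 (decimal)
Compute gcd(549, 1190) = 1
1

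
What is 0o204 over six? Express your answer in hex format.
Convert 0o204 (octal) → 2×64 + 4 = 132 (decimal)
Convert six (English words) → 6 (decimal)
Compute 132 ÷ 6 = 22
Convert 22 (decimal) → 22 = 1×16 + 6 → 0x16 (hexadecimal)
0x16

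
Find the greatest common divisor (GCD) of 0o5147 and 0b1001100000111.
Convert 0o5147 (octal) → 5×512 + 1×64 + 4×8 + 7 = 2663 (decimal)
Convert 0b1001100000111 (binary) → 4096 + 512 + 256 + 4 + 2 + 1 = 4871 (decimal)
Compute gcd(2663, 4871) = 1
1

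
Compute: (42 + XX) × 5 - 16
Convert XX (Roman numeral) → 10 + 10 = 20 (decimal)
Expression in decimal: (42 + 20) × 5 - 16
Parentheses first: 42 + 20 = 62
Multiply: 62 × 5 = 310
Subtract: 310 - 16 = 294
294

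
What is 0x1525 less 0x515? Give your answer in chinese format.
Convert 0x1525 (hexadecimal) → 1×4096 + 5×256 + 2×16 + 5 = 5413 (decimal)
Convert 0x515 (hexadecimal) → 5×256 + 1×16 + 5 = 1301 (decimal)
Compute 5413 - 1301 = 4112
Convert 4112 (decimal) → 4112 = 4×1000 + 1×100 + 1×10 + 2 → 四千一百一十二 (Chinese numeral)
四千一百一十二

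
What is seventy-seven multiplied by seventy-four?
Convert seventy-seven (English words) → 77 (decimal)
Convert seventy-four (English words) → 74 (decimal)
Compute 77 × 74 = 5698
5698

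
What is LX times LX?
Convert LX (Roman numeral) → 50 + 10 = 60 (decimal)
Convert LX (Roman numeral) → 50 + 10 = 60 (decimal)
Compute 60 × 60 = 3600
3600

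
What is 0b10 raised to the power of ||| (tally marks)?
Convert 0b10 (binary) → 2 (decimal)
Convert ||| (tally marks) → 3 (decimal)
Compute 2 ^ 3 = 8
8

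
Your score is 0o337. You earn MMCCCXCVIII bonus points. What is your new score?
Convert 0o337 (octal) → 3×64 + 3×8 + 7 = 223 (decimal)
Convert MMCCCXCVIII (Roman numeral) → 1000 + 1000 + 100 + 100 + 100 + 90 + 5 + 1 + 1 + 1 = 2398 (decimal)
Compute 223 + 2398 = 2621
2621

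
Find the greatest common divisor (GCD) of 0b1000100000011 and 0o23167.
Convert 0b1000100000011 (binary) → 4096 + 256 + 2 + 1 = 4355 (decimal)
Convert 0o23167 (octal) → 2×4096 + 3×512 + 1×64 + 6×8 + 7 = 9847 (decimal)
Compute gcd(4355, 9847) = 1
1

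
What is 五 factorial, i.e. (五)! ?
Convert 五 (Chinese numeral) → 5 (decimal)
Compute 5! = 120
120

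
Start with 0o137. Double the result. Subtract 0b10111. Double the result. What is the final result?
Convert 0o137 (octal) → 1×64 + 3×8 + 7 = 95 (decimal)
Start: 95
95 × 2 = 190
Convert 0b10111 (binary) → 16 + 4 + 2 + 1 = 23 (decimal)
190 - 23 = 167
167 × 2 = 334
334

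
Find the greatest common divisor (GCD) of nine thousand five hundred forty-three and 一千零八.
Convert nine thousand five hundred forty-three (English words) → 9×1000 + 5×100 + 43 = 9543 (decimal)
Convert 一千零八 (Chinese numeral) → 1×1000 + 8 = 1008 (decimal)
Compute gcd(9543, 1008) = 3
3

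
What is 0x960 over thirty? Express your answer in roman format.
Convert 0x960 (hexadecimal) → 9×256 + 6×16 = 2400 (decimal)
Convert thirty (English words) → 30 (decimal)
Compute 2400 ÷ 30 = 80
Convert 80 (decimal) → 80 = 50 + 10 + 10 + 10 → LXXX (Roman numeral)
LXXX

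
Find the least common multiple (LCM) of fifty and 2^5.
Convert fifty (English words) → 50 (decimal)
Convert 2^5 (power) → 32 (decimal)
Compute lcm(50, 32) = 800
800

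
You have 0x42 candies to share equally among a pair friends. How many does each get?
Convert 0x42 (hexadecimal) → 4×16 + 2 = 66 (decimal)
Convert a pair (colloquial) → 2 (decimal)
Compute 66 ÷ 2 = 33
33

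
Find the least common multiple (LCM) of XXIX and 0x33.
Convert XXIX (Roman numeral) → 10 + 10 + 9 = 29 (decimal)
Convert 0x33 (hexadecimal) → 3×16 + 3 = 51 (decimal)
Compute lcm(29, 51) = 1479
1479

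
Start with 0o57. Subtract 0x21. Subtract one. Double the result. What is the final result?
Convert 0o57 (octal) → 5×8 + 7 = 47 (decimal)
Start: 47
Convert 0x21 (hexadecimal) → 2×16 + 1 = 33 (decimal)
47 - 33 = 14
Convert one (English words) → 1 (decimal)
14 - 1 = 13
13 × 2 = 26
26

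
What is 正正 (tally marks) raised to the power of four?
Convert 正正 (tally marks) → 5 + 5 = 10 (decimal)
Convert four (English words) → 4 (decimal)
Compute 10 ^ 4 = 10000
10000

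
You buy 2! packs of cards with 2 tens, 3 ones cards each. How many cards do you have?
Convert 2 tens, 3 ones (place-value notation) → 2×10 + 3 = 23 (decimal)
Convert 2! (factorial) → 2 (decimal)
Compute 23 × 2 = 46
46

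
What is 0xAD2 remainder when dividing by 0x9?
Convert 0xAD2 (hexadecimal) → 10×256 + 13×16 + 2 = 2770 (decimal)
Convert 0x9 (hexadecimal) → 9 (decimal)
Compute 2770 mod 9 = 7
7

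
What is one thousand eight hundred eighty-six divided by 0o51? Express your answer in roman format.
Convert one thousand eight hundred eighty-six (English words) → 1×1000 + 8×100 + 86 = 1886 (decimal)
Convert 0o51 (octal) → 5×8 + 1 = 41 (decimal)
Compute 1886 ÷ 41 = 46
Convert 46 (decimal) → 46 = 40 + 5 + 1 → XLVI (Roman numeral)
XLVI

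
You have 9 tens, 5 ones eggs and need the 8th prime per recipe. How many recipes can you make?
Convert 9 tens, 5 ones (place-value notation) → 9×10 + 5 = 95 (decimal)
Convert the 8th prime (prime index) → 19 (decimal)
Compute 95 ÷ 19 = 5
5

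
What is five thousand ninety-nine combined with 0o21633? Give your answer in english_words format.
Convert five thousand ninety-nine (English words) → 5×1000 + 99 = 5099 (decimal)
Convert 0o21633 (octal) → 2×4096 + 1×512 + 6×64 + 3×8 + 3 = 9115 (decimal)
Compute 5099 + 9115 = 14214
Convert 14214 (decimal) → 14214 = 14×1000 + 2×100 + 14 → fourteen thousand two hundred fourteen (English words)
fourteen thousand two hundred fourteen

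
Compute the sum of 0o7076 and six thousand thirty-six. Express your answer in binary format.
Convert 0o7076 (octal) → 7×512 + 7×8 + 6 = 3646 (decimal)
Convert six thousand thirty-six (English words) → 6×1000 + 36 = 6036 (decimal)
Compute 3646 + 6036 = 9682
Convert 9682 (decimal) → 9682 = 8192 + 1024 + 256 + 128 + 64 + 16 + 2 → 0b10010111010010 (binary)
0b10010111010010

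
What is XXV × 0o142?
Convert XXV (Roman numeral) → 10 + 10 + 5 = 25 (decimal)
Convert 0o142 (octal) → 1×64 + 4×8 + 2 = 98 (decimal)
Compute 25 × 98 = 2450
2450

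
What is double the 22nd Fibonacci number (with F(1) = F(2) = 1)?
The 22nd Fibonacci number (with F(1) = F(2) = 1) = 17711
Compute 17711 × 2 = 35422
35422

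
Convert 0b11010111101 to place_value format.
Convert 0b11010111101 (binary) → 1024 + 512 + 128 + 32 + 16 + 8 + 4 + 1 = 1725 (decimal)
Convert 1725 (decimal) → 1725 = 1×1000 + 7×100 + 2×10 + 5 → 1 thousand, 7 hundreds, 2 tens, 5 ones (place-value notation)
1 thousand, 7 hundreds, 2 tens, 5 ones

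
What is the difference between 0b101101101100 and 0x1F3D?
Convert 0b101101101100 (binary) → 2048 + 512 + 256 + 64 + 32 + 8 + 4 = 2924 (decimal)
Convert 0x1F3D (hexadecimal) → 1×4096 + 15×256 + 3×16 + 13 = 7997 (decimal)
Difference: |2924 - 7997| = 5073
5073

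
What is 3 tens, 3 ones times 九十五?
Convert 3 tens, 3 ones (place-value notation) → 3×10 + 3 = 33 (decimal)
Convert 九十五 (Chinese numeral) → 9×10 + 5 = 95 (decimal)
Compute 33 × 95 = 3135
3135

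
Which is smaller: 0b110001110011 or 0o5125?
Convert 0b110001110011 (binary) → 2048 + 1024 + 64 + 32 + 16 + 2 + 1 = 3187 (decimal)
Convert 0o5125 (octal) → 5×512 + 1×64 + 2×8 + 5 = 2645 (decimal)
Compare 3187 vs 2645: smaller = 2645
2645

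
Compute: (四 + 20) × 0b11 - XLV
Convert 四 (Chinese numeral) → 4 (decimal)
Convert 0b11 (binary) → 2 + 1 = 3 (decimal)
Convert XLV (Roman numeral) → 40 + 5 = 45 (decimal)
Expression in decimal: (4 + 20) × 3 - 45
Parentheses first: 4 + 20 = 24
Multiply: 24 × 3 = 72
Subtract: 72 - 45 = 27
27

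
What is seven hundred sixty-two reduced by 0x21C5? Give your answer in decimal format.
Convert seven hundred sixty-two (English words) → 7×100 + 62 = 762 (decimal)
Convert 0x21C5 (hexadecimal) → 2×4096 + 1×256 + 12×16 + 5 = 8645 (decimal)
Compute 762 - 8645 = -7883
-7883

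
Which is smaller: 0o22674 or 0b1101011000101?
Convert 0o22674 (octal) → 2×4096 + 2×512 + 6×64 + 7×8 + 4 = 9660 (decimal)
Convert 0b1101011000101 (binary) → 4096 + 2048 + 512 + 128 + 64 + 4 + 1 = 6853 (decimal)
Compare 9660 vs 6853: smaller = 6853
6853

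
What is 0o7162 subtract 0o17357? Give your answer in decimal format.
Convert 0o7162 (octal) → 7×512 + 1×64 + 6×8 + 2 = 3698 (decimal)
Convert 0o17357 (octal) → 1×4096 + 7×512 + 3×64 + 5×8 + 7 = 7919 (decimal)
Compute 3698 - 7919 = -4221
-4221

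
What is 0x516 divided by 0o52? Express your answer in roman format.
Convert 0x516 (hexadecimal) → 5×256 + 1×16 + 6 = 1302 (decimal)
Convert 0o52 (octal) → 5×8 + 2 = 42 (decimal)
Compute 1302 ÷ 42 = 31
Convert 31 (decimal) → 31 = 10 + 10 + 10 + 1 → XXXI (Roman numeral)
XXXI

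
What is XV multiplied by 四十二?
Convert XV (Roman numeral) → 10 + 5 = 15 (decimal)
Convert 四十二 (Chinese numeral) → 4×10 + 2 = 42 (decimal)
Compute 15 × 42 = 630
630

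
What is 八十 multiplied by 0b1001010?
Convert 八十 (Chinese numeral) → 8×10 = 80 (decimal)
Convert 0b1001010 (binary) → 64 + 8 + 2 = 74 (decimal)
Compute 80 × 74 = 5920
5920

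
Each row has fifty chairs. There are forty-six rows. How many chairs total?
Convert fifty (English words) → 50 (decimal)
Convert forty-six (English words) → 46 (decimal)
Compute 50 × 46 = 2300
2300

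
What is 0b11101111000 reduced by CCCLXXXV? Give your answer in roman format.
Convert 0b11101111000 (binary) → 1024 + 512 + 256 + 64 + 32 + 16 + 8 = 1912 (decimal)
Convert CCCLXXXV (Roman numeral) → 100 + 100 + 100 + 50 + 10 + 10 + 10 + 5 = 385 (decimal)
Compute 1912 - 385 = 1527
Convert 1527 (decimal) → 1527 = 1000 + 500 + 10 + 10 + 5 + 1 + 1 → MDXXVII (Roman numeral)
MDXXVII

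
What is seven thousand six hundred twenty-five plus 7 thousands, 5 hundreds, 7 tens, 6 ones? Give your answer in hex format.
Convert seven thousand six hundred twenty-five (English words) → 7×1000 + 6×100 + 25 = 7625 (decimal)
Convert 7 thousands, 5 hundreds, 7 tens, 6 ones (place-value notation) → 7×1000 + 5×100 + 7×10 + 6 = 7576 (decimal)
Compute 7625 + 7576 = 15201
Convert 15201 (decimal) → 15201 = 3×4096 + 11×256 + 6×16 + 1 → 0x3B61 (hexadecimal)
0x3B61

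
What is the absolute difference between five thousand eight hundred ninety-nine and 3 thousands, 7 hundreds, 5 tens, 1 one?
Convert five thousand eight hundred ninety-nine (English words) → 5×1000 + 8×100 + 99 = 5899 (decimal)
Convert 3 thousands, 7 hundreds, 5 tens, 1 one (place-value notation) → 3×1000 + 7×100 + 5×10 + 1 = 3751 (decimal)
Compute |5899 - 3751| = 2148
2148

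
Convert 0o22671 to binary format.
Convert 0o22671 (octal) → 2×4096 + 2×512 + 6×64 + 7×8 + 1 = 9657 (decimal)
Convert 9657 (decimal) → 9657 = 8192 + 1024 + 256 + 128 + 32 + 16 + 8 + 1 → 0b10010110111001 (binary)
0b10010110111001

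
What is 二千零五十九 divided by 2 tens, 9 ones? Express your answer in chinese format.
Convert 二千零五十九 (Chinese numeral) → 2×1000 + 5×10 + 9 = 2059 (decimal)
Convert 2 tens, 9 ones (place-value notation) → 2×10 + 9 = 29 (decimal)
Compute 2059 ÷ 29 = 71
Convert 71 (decimal) → 71 = 7×10 + 1 → 七十一 (Chinese numeral)
七十一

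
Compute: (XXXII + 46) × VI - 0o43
Convert XXXII (Roman numeral) → 10 + 10 + 10 + 1 + 1 = 32 (decimal)
Convert VI (Roman numeral) → 5 + 1 = 6 (decimal)
Convert 0o43 (octal) → 4×8 + 3 = 35 (decimal)
Expression in decimal: (32 + 46) × 6 - 35
Parentheses first: 32 + 46 = 78
Multiply: 78 × 6 = 468
Subtract: 468 - 35 = 433
433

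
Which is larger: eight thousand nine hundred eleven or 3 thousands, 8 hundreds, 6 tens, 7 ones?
Convert eight thousand nine hundred eleven (English words) → 8×1000 + 9×100 + 11 = 8911 (decimal)
Convert 3 thousands, 8 hundreds, 6 tens, 7 ones (place-value notation) → 3×1000 + 8×100 + 6×10 + 7 = 3867 (decimal)
Compare 8911 vs 3867: larger = 8911
8911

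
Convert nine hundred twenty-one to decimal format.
Convert nine hundred twenty-one (English words) → 9×100 + 21 = 921 (decimal)
921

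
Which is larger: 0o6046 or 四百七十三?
Convert 0o6046 (octal) → 6×512 + 4×8 + 6 = 3110 (decimal)
Convert 四百七十三 (Chinese numeral) → 4×100 + 7×10 + 3 = 473 (decimal)
Compare 3110 vs 473: larger = 3110
3110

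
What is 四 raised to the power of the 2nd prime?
Convert 四 (Chinese numeral) → 4 (decimal)
Convert the 2nd prime (prime index) → 3 (decimal)
Compute 4 ^ 3 = 64
64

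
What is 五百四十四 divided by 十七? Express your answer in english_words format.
Convert 五百四十四 (Chinese numeral) → 5×100 + 4×10 + 4 = 544 (decimal)
Convert 十七 (Chinese numeral) → 1×10 + 7 = 17 (decimal)
Compute 544 ÷ 17 = 32
Convert 32 (decimal) → thirty-two (English words)
thirty-two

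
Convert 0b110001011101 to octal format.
Convert 0b110001011101 (binary) → 2048 + 1024 + 64 + 16 + 8 + 4 + 1 = 3165 (decimal)
Convert 3165 (decimal) → 3165 = 6×512 + 1×64 + 3×8 + 5 → 0o6135 (octal)
0o6135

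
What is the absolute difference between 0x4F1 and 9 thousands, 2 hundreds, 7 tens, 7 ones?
Convert 0x4F1 (hexadecimal) → 4×256 + 15×16 + 1 = 1265 (decimal)
Convert 9 thousands, 2 hundreds, 7 tens, 7 ones (place-value notation) → 9×1000 + 2×100 + 7×10 + 7 = 9277 (decimal)
Compute |1265 - 9277| = 8012
8012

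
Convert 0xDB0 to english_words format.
Convert 0xDB0 (hexadecimal) → 13×256 + 11×16 = 3504 (decimal)
Convert 3504 (decimal) → 3504 = 3×1000 + 5×100 + 4 → three thousand five hundred four (English words)
three thousand five hundred four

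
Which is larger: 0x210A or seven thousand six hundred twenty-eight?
Convert 0x210A (hexadecimal) → 2×4096 + 1×256 + 10 = 8458 (decimal)
Convert seven thousand six hundred twenty-eight (English words) → 7×1000 + 6×100 + 28 = 7628 (decimal)
Compare 8458 vs 7628: larger = 8458
8458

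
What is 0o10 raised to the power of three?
Convert 0o10 (octal) → 1×8 = 8 (decimal)
Convert three (English words) → 3 (decimal)
Compute 8 ^ 3 = 512
512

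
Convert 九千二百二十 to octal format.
Convert 九千二百二十 (Chinese numeral) → 9×1000 + 2×100 + 2×10 = 9220 (decimal)
Convert 9220 (decimal) → 9220 = 2×4096 + 2×512 + 4 → 0o22004 (octal)
0o22004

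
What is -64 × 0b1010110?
Convert 0b1010110 (binary) → 64 + 16 + 4 + 2 = 86 (decimal)
Compute -64 × 86 = -5504
-5504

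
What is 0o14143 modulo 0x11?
Convert 0o14143 (octal) → 1×4096 + 4×512 + 1×64 + 4×8 + 3 = 6243 (decimal)
Convert 0x11 (hexadecimal) → 1×16 + 1 = 17 (decimal)
Compute 6243 mod 17 = 4
4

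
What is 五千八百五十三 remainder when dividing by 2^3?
Convert 五千八百五十三 (Chinese numeral) → 5×1000 + 8×100 + 5×10 + 3 = 5853 (decimal)
Convert 2^3 (power) → 8 (decimal)
Compute 5853 mod 8 = 5
5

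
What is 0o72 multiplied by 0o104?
Convert 0o72 (octal) → 7×8 + 2 = 58 (decimal)
Convert 0o104 (octal) → 1×64 + 4 = 68 (decimal)
Compute 58 × 68 = 3944
3944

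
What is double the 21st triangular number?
The 21st triangular number = 21×22/2 = 231
Compute 231 × 2 = 462
462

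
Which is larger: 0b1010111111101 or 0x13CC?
Convert 0b1010111111101 (binary) → 4096 + 1024 + 256 + 128 + 64 + 32 + 16 + 8 + 4 + 1 = 5629 (decimal)
Convert 0x13CC (hexadecimal) → 1×4096 + 3×256 + 12×16 + 12 = 5068 (decimal)
Compare 5629 vs 5068: larger = 5629
5629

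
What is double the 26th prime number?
The 26th prime number = 101
Compute 101 × 2 = 202
202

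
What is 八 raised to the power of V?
Convert 八 (Chinese numeral) → 8 (decimal)
Convert V (Roman numeral) → 5 (decimal)
Compute 8 ^ 5 = 32768
32768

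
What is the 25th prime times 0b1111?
Convert the 25th prime (prime index) → 97 (decimal)
Convert 0b1111 (binary) → 8 + 4 + 2 + 1 = 15 (decimal)
Compute 97 × 15 = 1455
1455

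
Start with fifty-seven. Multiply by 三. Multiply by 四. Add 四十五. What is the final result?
Convert fifty-seven (English words) → 57 (decimal)
Start: 57
Convert 三 (Chinese numeral) → 3 (decimal)
57 × 3 = 171
Convert 四 (Chinese numeral) → 4 (decimal)
171 × 4 = 684
Convert 四十五 (Chinese numeral) → 4×10 + 5 = 45 (decimal)
684 + 45 = 729
729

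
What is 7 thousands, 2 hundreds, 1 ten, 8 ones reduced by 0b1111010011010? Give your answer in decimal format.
Convert 7 thousands, 2 hundreds, 1 ten, 8 ones (place-value notation) → 7×1000 + 2×100 + 1×10 + 8 = 7218 (decimal)
Convert 0b1111010011010 (binary) → 4096 + 2048 + 1024 + 512 + 128 + 16 + 8 + 2 = 7834 (decimal)
Compute 7218 - 7834 = -616
-616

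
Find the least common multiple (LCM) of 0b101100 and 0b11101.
Convert 0b101100 (binary) → 32 + 8 + 4 = 44 (decimal)
Convert 0b11101 (binary) → 16 + 8 + 4 + 1 = 29 (decimal)
Compute lcm(44, 29) = 1276
1276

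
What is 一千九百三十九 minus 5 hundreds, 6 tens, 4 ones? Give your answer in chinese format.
Convert 一千九百三十九 (Chinese numeral) → 1×1000 + 9×100 + 3×10 + 9 = 1939 (decimal)
Convert 5 hundreds, 6 tens, 4 ones (place-value notation) → 5×100 + 6×10 + 4 = 564 (decimal)
Compute 1939 - 564 = 1375
Convert 1375 (decimal) → 1375 = 1×1000 + 3×100 + 7×10 + 5 → 一千三百七十五 (Chinese numeral)
一千三百七十五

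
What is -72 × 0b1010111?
Convert 0b1010111 (binary) → 64 + 16 + 4 + 2 + 1 = 87 (decimal)
Compute -72 × 87 = -6264
-6264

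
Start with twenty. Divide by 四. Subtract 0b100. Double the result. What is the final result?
Convert twenty (English words) → 20 (decimal)
Start: 20
Convert 四 (Chinese numeral) → 4 (decimal)
20 ÷ 4 = 5
Convert 0b100 (binary) → 4 (decimal)
5 - 4 = 1
1 × 2 = 2
2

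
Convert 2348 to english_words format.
Convert 2348 (decimal) → 2348 = 2×1000 + 3×100 + 48 → two thousand three hundred forty-eight (English words)
two thousand three hundred forty-eight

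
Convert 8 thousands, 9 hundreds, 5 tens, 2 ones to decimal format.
Convert 8 thousands, 9 hundreds, 5 tens, 2 ones (place-value notation) → 8×1000 + 9×100 + 5×10 + 2 = 8952 (decimal)
8952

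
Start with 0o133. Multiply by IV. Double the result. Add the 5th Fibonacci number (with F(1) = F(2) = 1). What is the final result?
Convert 0o133 (octal) → 1×64 + 3×8 + 3 = 91 (decimal)
Start: 91
Convert IV (Roman numeral) → 4 (decimal)
91 × 4 = 364
364 × 2 = 728
Convert the 5th Fibonacci number (with F(1) = F(2) = 1) (Fibonacci index) → 1, 1, 2, 3, 5 → 5 (decimal)
728 + 5 = 733
733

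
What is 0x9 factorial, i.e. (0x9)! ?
Convert 0x9 (hexadecimal) → 9 (decimal)
Compute 9! = 362880
362880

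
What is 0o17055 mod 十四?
Convert 0o17055 (octal) → 1×4096 + 7×512 + 5×8 + 5 = 7725 (decimal)
Convert 十四 (Chinese numeral) → 1×10 + 4 = 14 (decimal)
Compute 7725 mod 14 = 11
11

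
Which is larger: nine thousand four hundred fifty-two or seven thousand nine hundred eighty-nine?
Convert nine thousand four hundred fifty-two (English words) → 9×1000 + 4×100 + 52 = 9452 (decimal)
Convert seven thousand nine hundred eighty-nine (English words) → 7×1000 + 9×100 + 89 = 7989 (decimal)
Compare 9452 vs 7989: larger = 9452
9452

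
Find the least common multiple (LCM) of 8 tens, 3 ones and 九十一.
Convert 8 tens, 3 ones (place-value notation) → 8×10 + 3 = 83 (decimal)
Convert 九十一 (Chinese numeral) → 9×10 + 1 = 91 (decimal)
Compute lcm(83, 91) = 7553
7553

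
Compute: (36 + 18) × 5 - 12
Parentheses first: 36 + 18 = 54
Multiply: 54 × 5 = 270
Subtract: 270 - 12 = 258
258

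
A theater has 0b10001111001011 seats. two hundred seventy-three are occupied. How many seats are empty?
Convert 0b10001111001011 (binary) → 8192 + 512 + 256 + 128 + 64 + 8 + 2 + 1 = 9163 (decimal)
Convert two hundred seventy-three (English words) → 2×100 + 73 = 273 (decimal)
Compute 9163 - 273 = 8890
8890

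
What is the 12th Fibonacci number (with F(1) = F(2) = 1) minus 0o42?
The 12th Fibonacci number (with F(1) = F(2) = 1): 1, 1, 2, 3, 5, 8, 13, 21, 34, 55, 89, 144 → 144
Convert 0o42 (octal) → 4×8 + 2 = 34 (decimal)
Compute 144 - 34 = 110
110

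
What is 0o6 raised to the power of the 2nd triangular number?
Convert 0o6 (octal) → 6 (decimal)
Convert the 2nd triangular number (triangular index) → 2×3/2 = 3 (decimal)
Compute 6 ^ 3 = 216
216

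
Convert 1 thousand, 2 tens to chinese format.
Convert 1 thousand, 2 tens (place-value notation) → 1×1000 + 2×10 = 1020 (decimal)
Convert 1020 (decimal) → 1020 = 1×1000 + 2×10 → 一千零二十 (Chinese numeral)
一千零二十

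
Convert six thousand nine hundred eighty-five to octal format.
Convert six thousand nine hundred eighty-five (English words) → 6×1000 + 9×100 + 85 = 6985 (decimal)
Convert 6985 (decimal) → 6985 = 1×4096 + 5×512 + 5×64 + 1×8 + 1 → 0o15511 (octal)
0o15511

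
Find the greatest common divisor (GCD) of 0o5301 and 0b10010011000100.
Convert 0o5301 (octal) → 5×512 + 3×64 + 1 = 2753 (decimal)
Convert 0b10010011000100 (binary) → 8192 + 1024 + 128 + 64 + 4 = 9412 (decimal)
Compute gcd(2753, 9412) = 1
1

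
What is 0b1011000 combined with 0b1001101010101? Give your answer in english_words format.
Convert 0b1011000 (binary) → 64 + 16 + 8 = 88 (decimal)
Convert 0b1001101010101 (binary) → 4096 + 512 + 256 + 64 + 16 + 4 + 1 = 4949 (decimal)
Compute 88 + 4949 = 5037
Convert 5037 (decimal) → 5037 = 5×1000 + 37 → five thousand thirty-seven (English words)
five thousand thirty-seven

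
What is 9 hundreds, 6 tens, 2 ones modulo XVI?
Convert 9 hundreds, 6 tens, 2 ones (place-value notation) → 9×100 + 6×10 + 2 = 962 (decimal)
Convert XVI (Roman numeral) → 10 + 5 + 1 = 16 (decimal)
Compute 962 mod 16 = 2
2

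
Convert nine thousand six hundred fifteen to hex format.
Convert nine thousand six hundred fifteen (English words) → 9×1000 + 6×100 + 15 = 9615 (decimal)
Convert 9615 (decimal) → 9615 = 2×4096 + 5×256 + 8×16 + 15 → 0x258F (hexadecimal)
0x258F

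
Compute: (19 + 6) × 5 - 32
Parentheses first: 19 + 6 = 25
Multiply: 25 × 5 = 125
Subtract: 125 - 32 = 93
93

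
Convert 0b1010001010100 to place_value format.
Convert 0b1010001010100 (binary) → 4096 + 1024 + 64 + 16 + 4 = 5204 (decimal)
Convert 5204 (decimal) → 5204 = 5×1000 + 2×100 + 4 → 5 thousands, 2 hundreds, 4 ones (place-value notation)
5 thousands, 2 hundreds, 4 ones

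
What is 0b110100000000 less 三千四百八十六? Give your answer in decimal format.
Convert 0b110100000000 (binary) → 2048 + 1024 + 256 = 3328 (decimal)
Convert 三千四百八十六 (Chinese numeral) → 3×1000 + 4×100 + 8×10 + 6 = 3486 (decimal)
Compute 3328 - 3486 = -158
-158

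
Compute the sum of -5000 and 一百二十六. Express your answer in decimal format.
Convert 一百二十六 (Chinese numeral) → 1×100 + 2×10 + 6 = 126 (decimal)
Compute -5000 + 126 = -4874
-4874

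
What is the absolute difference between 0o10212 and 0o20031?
Convert 0o10212 (octal) → 1×4096 + 2×64 + 1×8 + 2 = 4234 (decimal)
Convert 0o20031 (octal) → 2×4096 + 3×8 + 1 = 8217 (decimal)
Compute |4234 - 8217| = 3983
3983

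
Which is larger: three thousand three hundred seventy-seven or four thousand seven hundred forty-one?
Convert three thousand three hundred seventy-seven (English words) → 3×1000 + 3×100 + 77 = 3377 (decimal)
Convert four thousand seven hundred forty-one (English words) → 4×1000 + 7×100 + 41 = 4741 (decimal)
Compare 3377 vs 4741: larger = 4741
4741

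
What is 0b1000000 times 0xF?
Convert 0b1000000 (binary) → 64 (decimal)
Convert 0xF (hexadecimal) → 15 (decimal)
Compute 64 × 15 = 960
960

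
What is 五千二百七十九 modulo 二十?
Convert 五千二百七十九 (Chinese numeral) → 5×1000 + 2×100 + 7×10 + 9 = 5279 (decimal)
Convert 二十 (Chinese numeral) → 2×10 = 20 (decimal)
Compute 5279 mod 20 = 19
19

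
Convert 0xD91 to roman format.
Convert 0xD91 (hexadecimal) → 13×256 + 9×16 + 1 = 3473 (decimal)
Convert 3473 (decimal) → 3473 = 1000 + 1000 + 1000 + 400 + 50 + 10 + 10 + 1 + 1 + 1 → MMMCDLXXIII (Roman numeral)
MMMCDLXXIII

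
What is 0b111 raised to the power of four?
Convert 0b111 (binary) → 4 + 2 + 1 = 7 (decimal)
Convert four (English words) → 4 (decimal)
Compute 7 ^ 4 = 2401
2401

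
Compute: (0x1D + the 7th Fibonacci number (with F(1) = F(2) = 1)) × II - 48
Convert 0x1D (hexadecimal) → 1×16 + 13 = 29 (decimal)
Convert the 7th Fibonacci number (with F(1) = F(2) = 1) (Fibonacci index) → 1, 1, 2, 3, 5, 8, 13 → 13 (decimal)
Convert II (Roman numeral) → 1 + 1 = 2 (decimal)
Expression in decimal: (29 + 13) × 2 - 48
Parentheses first: 29 + 13 = 42
Multiply: 42 × 2 = 84
Subtract: 84 - 48 = 36
36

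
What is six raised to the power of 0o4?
Convert six (English words) → 6 (decimal)
Convert 0o4 (octal) → 4 (decimal)
Compute 6 ^ 4 = 1296
1296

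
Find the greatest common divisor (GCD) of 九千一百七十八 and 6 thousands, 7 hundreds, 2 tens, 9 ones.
Convert 九千一百七十八 (Chinese numeral) → 9×1000 + 1×100 + 7×10 + 8 = 9178 (decimal)
Convert 6 thousands, 7 hundreds, 2 tens, 9 ones (place-value notation) → 6×1000 + 7×100 + 2×10 + 9 = 6729 (decimal)
Compute gcd(9178, 6729) = 1
1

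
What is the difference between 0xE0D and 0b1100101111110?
Convert 0xE0D (hexadecimal) → 14×256 + 13 = 3597 (decimal)
Convert 0b1100101111110 (binary) → 4096 + 2048 + 256 + 64 + 32 + 16 + 8 + 4 + 2 = 6526 (decimal)
Difference: |3597 - 6526| = 2929
2929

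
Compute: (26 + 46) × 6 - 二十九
Convert 二十九 (Chinese numeral) → 2×10 + 9 = 29 (decimal)
Expression in decimal: (26 + 46) × 6 - 29
Parentheses first: 26 + 46 = 72
Multiply: 72 × 6 = 432
Subtract: 432 - 29 = 403
403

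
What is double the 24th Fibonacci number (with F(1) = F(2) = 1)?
The 24th Fibonacci number (with F(1) = F(2) = 1) = 46368
Compute 46368 × 2 = 92736
92736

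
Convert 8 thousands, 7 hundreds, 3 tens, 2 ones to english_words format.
Convert 8 thousands, 7 hundreds, 3 tens, 2 ones (place-value notation) → 8×1000 + 7×100 + 3×10 + 2 = 8732 (decimal)
Convert 8732 (decimal) → 8732 = 8×1000 + 7×100 + 32 → eight thousand seven hundred thirty-two (English words)
eight thousand seven hundred thirty-two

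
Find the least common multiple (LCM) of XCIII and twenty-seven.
Convert XCIII (Roman numeral) → 90 + 1 + 1 + 1 = 93 (decimal)
Convert twenty-seven (English words) → 27 (decimal)
Compute lcm(93, 27) = 837
837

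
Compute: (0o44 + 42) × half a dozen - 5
Convert 0o44 (octal) → 4×8 + 4 = 36 (decimal)
Convert half a dozen (colloquial) → 6 (decimal)
Expression in decimal: (36 + 42) × 6 - 5
Parentheses first: 36 + 42 = 78
Multiply: 78 × 6 = 468
Subtract: 468 - 5 = 463
463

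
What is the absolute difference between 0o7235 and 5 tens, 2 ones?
Convert 0o7235 (octal) → 7×512 + 2×64 + 3×8 + 5 = 3741 (decimal)
Convert 5 tens, 2 ones (place-value notation) → 5×10 + 2 = 52 (decimal)
Compute |3741 - 52| = 3689
3689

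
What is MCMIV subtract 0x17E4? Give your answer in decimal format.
Convert MCMIV (Roman numeral) → 1000 + 900 + 4 = 1904 (decimal)
Convert 0x17E4 (hexadecimal) → 1×4096 + 7×256 + 14×16 + 4 = 6116 (decimal)
Compute 1904 - 6116 = -4212
-4212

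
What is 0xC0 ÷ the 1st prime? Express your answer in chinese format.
Convert 0xC0 (hexadecimal) → 12×16 = 192 (decimal)
Convert the 1st prime (prime index) → 2 (decimal)
Compute 192 ÷ 2 = 96
Convert 96 (decimal) → 96 = 9×10 + 6 → 九十六 (Chinese numeral)
九十六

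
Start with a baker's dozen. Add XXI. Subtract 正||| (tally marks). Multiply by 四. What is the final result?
Convert a baker's dozen (colloquial) → 13 (decimal)
Start: 13
Convert XXI (Roman numeral) → 10 + 10 + 1 = 21 (decimal)
13 + 21 = 34
Convert 正||| (tally marks) → 5 + 3 = 8 (decimal)
34 - 8 = 26
Convert 四 (Chinese numeral) → 4 (decimal)
26 × 4 = 104
104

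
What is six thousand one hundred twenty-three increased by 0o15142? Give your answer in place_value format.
Convert six thousand one hundred twenty-three (English words) → 6×1000 + 1×100 + 23 = 6123 (decimal)
Convert 0o15142 (octal) → 1×4096 + 5×512 + 1×64 + 4×8 + 2 = 6754 (decimal)
Compute 6123 + 6754 = 12877
Convert 12877 (decimal) → 12877 = 12×1000 + 8×100 + 7×10 + 7 → 12 thousands, 8 hundreds, 7 tens, 7 ones (place-value notation)
12 thousands, 8 hundreds, 7 tens, 7 ones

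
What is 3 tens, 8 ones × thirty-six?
Convert 3 tens, 8 ones (place-value notation) → 3×10 + 8 = 38 (decimal)
Convert thirty-six (English words) → 36 (decimal)
Compute 38 × 36 = 1368
1368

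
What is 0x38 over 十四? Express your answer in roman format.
Convert 0x38 (hexadecimal) → 3×16 + 8 = 56 (decimal)
Convert 十四 (Chinese numeral) → 1×10 + 4 = 14 (decimal)
Compute 56 ÷ 14 = 4
Convert 4 (decimal) → IV (Roman numeral)
IV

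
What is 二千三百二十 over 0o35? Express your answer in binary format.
Convert 二千三百二十 (Chinese numeral) → 2×1000 + 3×100 + 2×10 = 2320 (decimal)
Convert 0o35 (octal) → 3×8 + 5 = 29 (decimal)
Compute 2320 ÷ 29 = 80
Convert 80 (decimal) → 80 = 64 + 16 → 0b1010000 (binary)
0b1010000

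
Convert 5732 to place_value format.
Convert 5732 (decimal) → 5732 = 5×1000 + 7×100 + 3×10 + 2 → 5 thousands, 7 hundreds, 3 tens, 2 ones (place-value notation)
5 thousands, 7 hundreds, 3 tens, 2 ones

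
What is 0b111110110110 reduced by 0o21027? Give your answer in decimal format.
Convert 0b111110110110 (binary) → 2048 + 1024 + 512 + 256 + 128 + 32 + 16 + 4 + 2 = 4022 (decimal)
Convert 0o21027 (octal) → 2×4096 + 1×512 + 2×8 + 7 = 8727 (decimal)
Compute 4022 - 8727 = -4705
-4705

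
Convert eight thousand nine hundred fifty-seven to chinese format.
Convert eight thousand nine hundred fifty-seven (English words) → 8×1000 + 9×100 + 57 = 8957 (decimal)
Convert 8957 (decimal) → 8957 = 8×1000 + 9×100 + 5×10 + 7 → 八千九百五十七 (Chinese numeral)
八千九百五十七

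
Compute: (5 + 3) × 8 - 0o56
Convert 0o56 (octal) → 5×8 + 6 = 46 (decimal)
Expression in decimal: (5 + 3) × 8 - 46
Parentheses first: 5 + 3 = 8
Multiply: 8 × 8 = 64
Subtract: 64 - 46 = 18
18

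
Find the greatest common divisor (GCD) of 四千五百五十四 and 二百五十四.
Convert 四千五百五十四 (Chinese numeral) → 4×1000 + 5×100 + 5×10 + 4 = 4554 (decimal)
Convert 二百五十四 (Chinese numeral) → 2×100 + 5×10 + 4 = 254 (decimal)
Compute gcd(4554, 254) = 2
2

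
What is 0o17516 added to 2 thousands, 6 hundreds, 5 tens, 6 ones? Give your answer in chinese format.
Convert 0o17516 (octal) → 1×4096 + 7×512 + 5×64 + 1×8 + 6 = 8014 (decimal)
Convert 2 thousands, 6 hundreds, 5 tens, 6 ones (place-value notation) → 2×1000 + 6×100 + 5×10 + 6 = 2656 (decimal)
Compute 8014 + 2656 = 10670
Convert 10670 (decimal) → 10670 = 1×10000 + 6×100 + 7×10 → 一万零六百七十 (Chinese numeral)
一万零六百七十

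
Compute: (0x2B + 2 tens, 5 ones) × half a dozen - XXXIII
Convert 0x2B (hexadecimal) → 2×16 + 11 = 43 (decimal)
Convert 2 tens, 5 ones (place-value notation) → 2×10 + 5 = 25 (decimal)
Convert half a dozen (colloquial) → 6 (decimal)
Convert XXXIII (Roman numeral) → 10 + 10 + 10 + 1 + 1 + 1 = 33 (decimal)
Expression in decimal: (43 + 25) × 6 - 33
Parentheses first: 43 + 25 = 68
Multiply: 68 × 6 = 408
Subtract: 408 - 33 = 375
375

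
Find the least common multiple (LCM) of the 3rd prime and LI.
Convert the 3rd prime (prime index) → 5 (decimal)
Convert LI (Roman numeral) → 50 + 1 = 51 (decimal)
Compute lcm(5, 51) = 255
255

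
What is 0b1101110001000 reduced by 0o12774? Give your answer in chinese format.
Convert 0b1101110001000 (binary) → 4096 + 2048 + 512 + 256 + 128 + 8 = 7048 (decimal)
Convert 0o12774 (octal) → 1×4096 + 2×512 + 7×64 + 7×8 + 4 = 5628 (decimal)
Compute 7048 - 5628 = 1420
Convert 1420 (decimal) → 1420 = 1×1000 + 4×100 + 2×10 → 一千四百二十 (Chinese numeral)
一千四百二十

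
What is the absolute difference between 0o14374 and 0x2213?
Convert 0o14374 (octal) → 1×4096 + 4×512 + 3×64 + 7×8 + 4 = 6396 (decimal)
Convert 0x2213 (hexadecimal) → 2×4096 + 2×256 + 1×16 + 3 = 8723 (decimal)
Compute |6396 - 8723| = 2327
2327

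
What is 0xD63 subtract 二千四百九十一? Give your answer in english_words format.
Convert 0xD63 (hexadecimal) → 13×256 + 6×16 + 3 = 3427 (decimal)
Convert 二千四百九十一 (Chinese numeral) → 2×1000 + 4×100 + 9×10 + 1 = 2491 (decimal)
Compute 3427 - 2491 = 936
Convert 936 (decimal) → 936 = 9×100 + 36 → nine hundred thirty-six (English words)
nine hundred thirty-six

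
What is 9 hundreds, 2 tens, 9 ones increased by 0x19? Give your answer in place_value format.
Convert 9 hundreds, 2 tens, 9 ones (place-value notation) → 9×100 + 2×10 + 9 = 929 (decimal)
Convert 0x19 (hexadecimal) → 1×16 + 9 = 25 (decimal)
Compute 929 + 25 = 954
Convert 954 (decimal) → 954 = 9×100 + 5×10 + 4 → 9 hundreds, 5 tens, 4 ones (place-value notation)
9 hundreds, 5 tens, 4 ones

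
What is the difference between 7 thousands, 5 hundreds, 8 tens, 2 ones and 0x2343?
Convert 7 thousands, 5 hundreds, 8 tens, 2 ones (place-value notation) → 7×1000 + 5×100 + 8×10 + 2 = 7582 (decimal)
Convert 0x2343 (hexadecimal) → 2×4096 + 3×256 + 4×16 + 3 = 9027 (decimal)
Difference: |7582 - 9027| = 1445
1445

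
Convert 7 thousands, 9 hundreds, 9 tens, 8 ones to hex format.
Convert 7 thousands, 9 hundreds, 9 tens, 8 ones (place-value notation) → 7×1000 + 9×100 + 9×10 + 8 = 7998 (decimal)
Convert 7998 (decimal) → 7998 = 1×4096 + 15×256 + 3×16 + 14 → 0x1F3E (hexadecimal)
0x1F3E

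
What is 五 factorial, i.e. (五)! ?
Convert 五 (Chinese numeral) → 5 (decimal)
Compute 5! = 120
120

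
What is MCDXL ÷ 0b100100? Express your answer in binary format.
Convert MCDXL (Roman numeral) → 1000 + 400 + 40 = 1440 (decimal)
Convert 0b100100 (binary) → 32 + 4 = 36 (decimal)
Compute 1440 ÷ 36 = 40
Convert 40 (decimal) → 40 = 32 + 8 → 0b101000 (binary)
0b101000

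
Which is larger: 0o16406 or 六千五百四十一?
Convert 0o16406 (octal) → 1×4096 + 6×512 + 4×64 + 6 = 7430 (decimal)
Convert 六千五百四十一 (Chinese numeral) → 6×1000 + 5×100 + 4×10 + 1 = 6541 (decimal)
Compare 7430 vs 6541: larger = 7430
7430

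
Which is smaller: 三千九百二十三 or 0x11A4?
Convert 三千九百二十三 (Chinese numeral) → 3×1000 + 9×100 + 2×10 + 3 = 3923 (decimal)
Convert 0x11A4 (hexadecimal) → 1×4096 + 1×256 + 10×16 + 4 = 4516 (decimal)
Compare 3923 vs 4516: smaller = 3923
3923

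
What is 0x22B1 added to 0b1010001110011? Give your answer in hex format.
Convert 0x22B1 (hexadecimal) → 2×4096 + 2×256 + 11×16 + 1 = 8881 (decimal)
Convert 0b1010001110011 (binary) → 4096 + 1024 + 64 + 32 + 16 + 2 + 1 = 5235 (decimal)
Compute 8881 + 5235 = 14116
Convert 14116 (decimal) → 14116 = 3×4096 + 7×256 + 2×16 + 4 → 0x3724 (hexadecimal)
0x3724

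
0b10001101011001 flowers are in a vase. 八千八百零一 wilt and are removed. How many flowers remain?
Convert 0b10001101011001 (binary) → 8192 + 512 + 256 + 64 + 16 + 8 + 1 = 9049 (decimal)
Convert 八千八百零一 (Chinese numeral) → 8×1000 + 8×100 + 1 = 8801 (decimal)
Compute 9049 - 8801 = 248
248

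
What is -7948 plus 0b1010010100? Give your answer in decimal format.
Convert 0b1010010100 (binary) → 512 + 128 + 16 + 4 = 660 (decimal)
Compute -7948 + 660 = -7288
-7288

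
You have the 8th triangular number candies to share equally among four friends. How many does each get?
Convert the 8th triangular number (triangular index) → 8×9/2 = 36 (decimal)
Convert four (English words) → 4 (decimal)
Compute 36 ÷ 4 = 9
9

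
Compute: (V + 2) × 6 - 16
Convert V (Roman numeral) → 5 (decimal)
Expression in decimal: (5 + 2) × 6 - 16
Parentheses first: 5 + 2 = 7
Multiply: 7 × 6 = 42
Subtract: 42 - 16 = 26
26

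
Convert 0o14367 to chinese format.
Convert 0o14367 (octal) → 1×4096 + 4×512 + 3×64 + 6×8 + 7 = 6391 (decimal)
Convert 6391 (decimal) → 6391 = 6×1000 + 3×100 + 9×10 + 1 → 六千三百九十一 (Chinese numeral)
六千三百九十一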